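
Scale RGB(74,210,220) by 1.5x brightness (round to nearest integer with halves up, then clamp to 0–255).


Multiply each channel by 1.5, round half up, clamp to [0, 255]
R: 74×1.5 = 111
G: 210×1.5 = 315 → clamp → 255
B: 220×1.5 = 330 → clamp → 255
= RGB(111, 255, 255)


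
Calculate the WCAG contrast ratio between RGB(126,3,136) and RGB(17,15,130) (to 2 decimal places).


Linearize each sRGB channel c=v/255: c/12.92 if c ≤ 0.04045 else ((c+0.055)/1.055)^2.4
L = 0.2126×R_lin + 0.7152×G_lin + 0.0722×B_lin
Color 1 (126,3,136):
  R=126: 126/255≈0.4941 > 0.04045 → ((0.4941+0.055)/1.055)^2.4 ≈ 0.20864
  G=3: 3/255≈0.0118 ≤ 0.04045 → 0.0118/12.92 ≈ 0.00091
  B=136: 136/255≈0.5333 > 0.04045 → ((0.5333+0.055)/1.055)^2.4 ≈ 0.24620
  L1 = 0.2126×0.20864 + 0.7152×0.00091 + 0.0722×0.24620 ≈ 0.06278
Color 2 (17,15,130):
  R=17: 17/255≈0.0667 > 0.04045 → ((0.0667+0.055)/1.055)^2.4 ≈ 0.00561
  G=15: 15/255≈0.0588 > 0.04045 → ((0.0588+0.055)/1.055)^2.4 ≈ 0.00478
  B=130: 130/255≈0.5098 > 0.04045 → ((0.5098+0.055)/1.055)^2.4 ≈ 0.22323
  L2 = 0.2126×0.00561 + 0.7152×0.00478 + 0.0722×0.22323 ≈ 0.02073
Lighter = 0.06278, Darker = 0.02073
Ratio = (L_lighter + 0.05) / (L_darker + 0.05)
Ratio = (0.06278 + 0.05) / (0.02073 + 0.05) = 0.11278 / 0.07073 ≈ 1.5947
Ratio ≈ 1.59:1


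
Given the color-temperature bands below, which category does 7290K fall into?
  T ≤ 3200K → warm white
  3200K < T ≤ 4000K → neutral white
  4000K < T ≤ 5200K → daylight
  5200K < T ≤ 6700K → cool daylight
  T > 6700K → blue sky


Temperature: 7290K
7290K > 6700K → blue sky
Classification: blue sky


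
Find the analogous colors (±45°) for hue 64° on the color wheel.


Base hue: 64°
Left analog: (64 - 45) mod 360 = 19°
Right analog: (64 + 45) mod 360 = 109°
Analogous hues = 19° and 109°


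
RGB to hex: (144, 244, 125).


R = 144 → 90 (hex)
G = 244 → F4 (hex)
B = 125 → 7D (hex)
Hex = #90F47D


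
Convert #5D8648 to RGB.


5D → 93 (R)
86 → 134 (G)
48 → 72 (B)
= RGB(93, 134, 72)


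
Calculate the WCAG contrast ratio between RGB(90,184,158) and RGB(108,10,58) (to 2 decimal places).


Linearize each sRGB channel c=v/255: c/12.92 if c ≤ 0.04045 else ((c+0.055)/1.055)^2.4
L = 0.2126×R_lin + 0.7152×G_lin + 0.0722×B_lin
Color 1 (90,184,158):
  R=90: 90/255≈0.3529 > 0.04045 → ((0.3529+0.055)/1.055)^2.4 ≈ 0.10224
  G=184: 184/255≈0.7216 > 0.04045 → ((0.7216+0.055)/1.055)^2.4 ≈ 0.47932
  B=158: 158/255≈0.6196 > 0.04045 → ((0.6196+0.055)/1.055)^2.4 ≈ 0.34191
  L1 = 0.2126×0.10224 + 0.7152×0.47932 + 0.0722×0.34191 ≈ 0.38923
Color 2 (108,10,58):
  R=108: 108/255≈0.4235 > 0.04045 → ((0.4235+0.055)/1.055)^2.4 ≈ 0.14996
  G=10: 10/255≈0.0392 ≤ 0.04045 → 0.0392/12.92 ≈ 0.00304
  B=58: 58/255≈0.2275 > 0.04045 → ((0.2275+0.055)/1.055)^2.4 ≈ 0.04231
  L2 = 0.2126×0.14996 + 0.7152×0.00304 + 0.0722×0.04231 ≈ 0.03711
Lighter = 0.38923, Darker = 0.03711
Ratio = (L_lighter + 0.05) / (L_darker + 0.05)
Ratio = (0.38923 + 0.05) / (0.03711 + 0.05) = 0.43923 / 0.08711 ≈ 5.0424
Ratio ≈ 5.04:1


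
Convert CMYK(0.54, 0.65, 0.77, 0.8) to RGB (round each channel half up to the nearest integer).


R = 255 × (1-C) × (1-K) = 255 × 0.46 × 0.20 = 23.46 → 23
G = 255 × (1-M) × (1-K) = 255 × 0.35 × 0.20 = 17.85 → 18
B = 255 × (1-Y) × (1-K) = 255 × 0.23 × 0.20 = 11.73 → 12
= RGB(23, 18, 12)


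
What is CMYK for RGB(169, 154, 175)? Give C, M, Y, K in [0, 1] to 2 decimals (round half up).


R'=169/255≈0.6627, G'=154/255≈0.6039, B'=175/255≈0.6863
K = 1 - max(R',G',B') = 1 - 175/255 = 80/255 = 0.31372… → 0.31
(1-R'-K)/(1-K) simplifies to (max-R)/max with max = 175:
C = (175-169)/175 = 6/175 = 0.03428… → 0.03
M = (175-154)/175 = 21/175 = 0.12 → 0.12
Y = (175-175)/175 = 0/175 = 0 → 0.00
= CMYK(0.03, 0.12, 0.00, 0.31)


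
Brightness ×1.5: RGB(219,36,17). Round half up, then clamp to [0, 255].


Multiply each channel by 1.5, round half up, clamp to [0, 255]
R: 219×1.5 = 328.5 → round → 329 → clamp → 255
G: 36×1.5 = 54
B: 17×1.5 = 25.5 → round → 26
= RGB(255, 54, 26)


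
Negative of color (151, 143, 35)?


Invert: (255-R, 255-G, 255-B)
R: 255-151 = 104
G: 255-143 = 112
B: 255-35 = 220
= RGB(104, 112, 220)


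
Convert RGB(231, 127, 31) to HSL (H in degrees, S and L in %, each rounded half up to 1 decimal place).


Normalize: R'=231/255≈0.9059, G'=127/255≈0.4980, B'=31/255≈0.1216
Max=231/255, Min=31/255, Δ=Max-Min=200/255
L = (Max+Min)/2 = (231+31)/510 = 262/510 = 0.51372… → L = 51.4%
L > 0.5 → S = Δ/(2-Max-Min) = 200/(510-231-31) = 200/248 = 0.80645… → S = 80.6%
(the 1/255 factors cancel in S and H, so raw channel differences can be used)
Max is R' → H = 60 × (((G-B)/Δ) mod 6) = 60 × (((127-31)/200) mod 6)
  96/200 = 0.48
  H = 60 × 0.48 = 28.8° → H = 28.8°
= HSL(28.8°, 80.6%, 51.4%)


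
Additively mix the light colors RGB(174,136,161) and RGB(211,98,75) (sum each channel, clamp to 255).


Additive: each channel = min(255, C₁+C₂)
R: 174+211 = 385 → 255
G: 136+98 = 234 → 234
B: 161+75 = 236 → 236
= RGB(255, 234, 236)


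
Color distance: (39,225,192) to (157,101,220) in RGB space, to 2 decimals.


d = √[(R₁-R₂)² + (G₁-G₂)² + (B₁-B₂)²]
d = √[(39-157)² + (225-101)² + (192-220)²]
d = √[13924 + 15376 + 784]
d = √30084
d ≈ 173.45


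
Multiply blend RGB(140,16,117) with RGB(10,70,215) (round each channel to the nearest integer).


Multiply: C = A×B/255, rounded to nearest integer
R: 140×10/255 = 1400/255 ≈ 5.490 → 5
G: 16×70/255 = 1120/255 ≈ 4.392 → 4
B: 117×215/255 = 25155/255 ≈ 98.647 → 99
= RGB(5, 4, 99)


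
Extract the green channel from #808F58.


Color: #808F58
R = 80 = 128
G = 8F = 143
B = 58 = 88
Green = 143


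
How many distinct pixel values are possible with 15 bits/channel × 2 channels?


Total bits = 15 bits/channel × 2 channels = 30 bits
Distinct pixel values = 2^30
= 1,073,741,824 pixel values


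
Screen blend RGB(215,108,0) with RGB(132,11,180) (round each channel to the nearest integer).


Screen: C = 255 - (255-A)×(255-B)/255, rounded to nearest integer
R: 255 - (255-215)×(255-132)/255 = 255 - 4920/255 ≈ 255 - 19.294 = 235.706 → 236
G: 255 - (255-108)×(255-11)/255 = 255 - 35868/255 ≈ 255 - 140.659 = 114.341 → 114
B: 255 - (255-0)×(255-180)/255 = 255 - 19125/255 ≈ 255 - 75.000 = 180.000 → 180
= RGB(236, 114, 180)


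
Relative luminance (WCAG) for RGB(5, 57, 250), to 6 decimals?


Linearize each channel (sRGB transfer function): c = v/255; c_lin = c/12.92 if c ≤ 0.04045, else ((c+0.055)/1.055)^2.4
  R: 5/255 ≈ 0.019608 ≤ 0.04045 → 0.019608/12.92 ≈ 0.001518
  G: 57/255 ≈ 0.223529 > 0.04045 → ((0.223529+0.055)/1.055)^2.4 ≈ 0.040915
  B: 250/255 ≈ 0.980392 > 0.04045 → ((0.980392+0.055)/1.055)^2.4 ≈ 0.955973
R_lin = 0.001518, G_lin = 0.040915, B_lin = 0.955973
L = 0.2126×R + 0.7152×G + 0.0722×B
L = 0.2126×0.001518 + 0.7152×0.040915 + 0.0722×0.955973
L ≈ 0.098606


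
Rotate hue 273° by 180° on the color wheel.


New hue = (H + rotation) mod 360
New hue = (273 + 180) mod 360
= 453 mod 360
= 93°


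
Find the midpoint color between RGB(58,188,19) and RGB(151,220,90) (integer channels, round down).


Midpoint: each channel = ⌊(C₁+C₂)/2⌋
R: ⌊(58+151)/2⌋ = 104
G: ⌊(188+220)/2⌋ = 204
B: ⌊(19+90)/2⌋ = 54
= RGB(104, 204, 54)


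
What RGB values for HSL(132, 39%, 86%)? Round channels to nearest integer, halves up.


H=132°, S=0.39, L=0.86
C = (1-|2L-1|)×S = (1-|0.72|)×0.39 = 0.1092
H' = H/60 = 132/60 ≈ 2.2000; X = C×(1-|H' mod 2 - 1|) = 0.02184
m = L - C/2 = 0.86 - 0.0546 = 0.8054
Sector ⌊H'⌋ = 2 → (R',G',B') = (0.0, 0.1092, 0.02184)
RGB = ((R'+m)×255, (G'+m)×255, (B'+m)×255) = (205.377, 233.223, 210.9462)
Round half up → RGB(205, 233, 211)


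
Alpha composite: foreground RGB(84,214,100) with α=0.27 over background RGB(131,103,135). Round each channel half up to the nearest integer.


C = α×F + (1-α)×B, with 1-α = 0.73
R: 0.27×84 + 0.73×131 = 22.68 + 95.63 = 118.31 → 118
G: 0.27×214 + 0.73×103 = 57.78 + 75.19 = 132.97 → 133
B: 0.27×100 + 0.73×135 = 27.00 + 98.55 = 125.55 → 126
= RGB(118, 133, 126)


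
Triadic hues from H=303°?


Triadic: equally spaced at 120° intervals
H1 = 303°
H2 = (303 + 120) mod 360 = 63°
H3 = (303 + 240) mod 360 = 183°
Triadic = 303°, 63°, 183°


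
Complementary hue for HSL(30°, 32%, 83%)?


Complement = opposite side of color wheel = hue + 180°
H' = (30 + 180) mod 360 = 210°
S and L unchanged.
= HSL(210°, 32%, 83%)


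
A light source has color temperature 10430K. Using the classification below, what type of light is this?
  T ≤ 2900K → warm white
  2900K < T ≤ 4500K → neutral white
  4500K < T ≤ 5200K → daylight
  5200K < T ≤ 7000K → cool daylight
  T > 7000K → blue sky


Temperature: 10430K
10430K > 7000K → blue sky
Classification: blue sky


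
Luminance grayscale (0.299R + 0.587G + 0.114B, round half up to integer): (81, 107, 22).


Gray = 0.299×R + 0.587×G + 0.114×B
Gray = 0.299×81 + 0.587×107 + 0.114×22
Gray = 24.219 + 62.809 + 2.508
Gray = 89.536 → round half up → 90
Gray = 90


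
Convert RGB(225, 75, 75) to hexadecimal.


R = 225 → E1 (hex)
G = 75 → 4B (hex)
B = 75 → 4B (hex)
Hex = #E14B4B


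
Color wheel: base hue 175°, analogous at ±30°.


Base hue: 175°
Left analog: (175 - 30) mod 360 = 145°
Right analog: (175 + 30) mod 360 = 205°
Analogous hues = 145° and 205°


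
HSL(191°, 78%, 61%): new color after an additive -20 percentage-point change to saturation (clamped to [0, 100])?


Original S = 78%
Adjustment = -20 percentage points
New S = 78 + (-20) = 58
Clamp to [0, 100] → 58
= HSL(191°, 58%, 61%)


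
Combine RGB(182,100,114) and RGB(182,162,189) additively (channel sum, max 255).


Additive: each channel = min(255, C₁+C₂)
R: 182+182 = 364 → 255
G: 100+162 = 262 → 255
B: 114+189 = 303 → 255
= RGB(255, 255, 255)


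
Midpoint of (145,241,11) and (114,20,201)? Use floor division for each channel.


Midpoint: each channel = ⌊(C₁+C₂)/2⌋
R: ⌊(145+114)/2⌋ = 129
G: ⌊(241+20)/2⌋ = 130
B: ⌊(11+201)/2⌋ = 106
= RGB(129, 130, 106)


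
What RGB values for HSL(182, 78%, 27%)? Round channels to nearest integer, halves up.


H=182°, S=0.78, L=0.27
C = (1-|2L-1|)×S = (1-|-0.46|)×0.78 = 0.4212
H' = H/60 = 182/60 ≈ 3.0333; X = C×(1-|H' mod 2 - 1|) = 0.40716
m = L - C/2 = 0.27 - 0.2106 = 0.0594
Sector ⌊H'⌋ = 3 → (R',G',B') = (0.0, 0.40716, 0.4212)
RGB = ((R'+m)×255, (G'+m)×255, (B'+m)×255) = (15.147, 118.9728, 122.553)
Round half up → RGB(15, 119, 123)


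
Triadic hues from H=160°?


Triadic: equally spaced at 120° intervals
H1 = 160°
H2 = (160 + 120) mod 360 = 280°
H3 = (160 + 240) mod 360 = 40°
Triadic = 160°, 280°, 40°


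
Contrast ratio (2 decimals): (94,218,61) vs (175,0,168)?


Linearize each sRGB channel c=v/255: c/12.92 if c ≤ 0.04045 else ((c+0.055)/1.055)^2.4
L = 0.2126×R_lin + 0.7152×G_lin + 0.0722×B_lin
Color 1 (94,218,61):
  R=94: 94/255≈0.3686 > 0.04045 → ((0.3686+0.055)/1.055)^2.4 ≈ 0.11193
  G=218: 218/255≈0.8549 > 0.04045 → ((0.8549+0.055)/1.055)^2.4 ≈ 0.70110
  B=61: 61/255≈0.2392 > 0.04045 → ((0.2392+0.055)/1.055)^2.4 ≈ 0.04667
  L1 = 0.2126×0.11193 + 0.7152×0.70110 + 0.0722×0.04667 ≈ 0.52859
Color 2 (175,0,168):
  R=175: 175/255≈0.6863 > 0.04045 → ((0.6863+0.055)/1.055)^2.4 ≈ 0.42869
  G=0: 0/255≈0.0000 ≤ 0.04045 → 0.0000/12.92 ≈ 0.00000
  B=168: 168/255≈0.6588 > 0.04045 → ((0.6588+0.055)/1.055)^2.4 ≈ 0.39157
  L2 = 0.2126×0.42869 + 0.7152×0.00000 + 0.0722×0.39157 ≈ 0.11941
Lighter = 0.52859, Darker = 0.11941
Ratio = (L_lighter + 0.05) / (L_darker + 0.05)
Ratio = (0.52859 + 0.05) / (0.11941 + 0.05) = 0.57859 / 0.16941 ≈ 3.4153
Ratio ≈ 3.42:1


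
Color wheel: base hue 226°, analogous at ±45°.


Base hue: 226°
Left analog: (226 - 45) mod 360 = 181°
Right analog: (226 + 45) mod 360 = 271°
Analogous hues = 181° and 271°


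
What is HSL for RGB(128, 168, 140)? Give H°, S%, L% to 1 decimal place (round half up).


Normalize: R'=128/255≈0.5020, G'=168/255≈0.6588, B'=140/255≈0.5490
Max=168/255, Min=128/255, Δ=Max-Min=40/255
L = (Max+Min)/2 = (168+128)/510 = 296/510 = 0.58039… → L = 58.0%
L > 0.5 → S = Δ/(2-Max-Min) = 40/(510-168-128) = 40/214 = 0.18691… → S = 18.7%
(the 1/255 factors cancel in S and H, so raw channel differences can be used)
Max is G' → H = 60 × ((B-R)/Δ + 2) = 60 × ((140-128)/40 + 2)
  12/40 + 2 = 0.3 + 2 = 2.3
  H = 60 × 2.3 = 138° → H = 138.0°
= HSL(138.0°, 18.7%, 58.0%)


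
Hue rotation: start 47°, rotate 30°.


New hue = (H + rotation) mod 360
New hue = (47 + 30) mod 360
= 77 mod 360
= 77°


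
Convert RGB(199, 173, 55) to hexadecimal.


R = 199 → C7 (hex)
G = 173 → AD (hex)
B = 55 → 37 (hex)
Hex = #C7AD37


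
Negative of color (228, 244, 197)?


Invert: (255-R, 255-G, 255-B)
R: 255-228 = 27
G: 255-244 = 11
B: 255-197 = 58
= RGB(27, 11, 58)


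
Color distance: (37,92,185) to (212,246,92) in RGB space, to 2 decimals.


d = √[(R₁-R₂)² + (G₁-G₂)² + (B₁-B₂)²]
d = √[(37-212)² + (92-246)² + (185-92)²]
d = √[30625 + 23716 + 8649]
d = √62990
d ≈ 250.98


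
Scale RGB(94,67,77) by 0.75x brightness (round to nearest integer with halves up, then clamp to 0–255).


Multiply each channel by 0.75, round half up, clamp to [0, 255]
R: 94×0.75 = 70.5 → round → 71
G: 67×0.75 = 50.25 → round → 50
B: 77×0.75 = 57.75 → round → 58
= RGB(71, 50, 58)


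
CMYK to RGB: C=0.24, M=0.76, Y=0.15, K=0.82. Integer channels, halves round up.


R = 255 × (1-C) × (1-K) = 255 × 0.76 × 0.18 = 34.884 → 35
G = 255 × (1-M) × (1-K) = 255 × 0.24 × 0.18 = 11.016 → 11
B = 255 × (1-Y) × (1-K) = 255 × 0.85 × 0.18 = 39.015 → 39
= RGB(35, 11, 39)


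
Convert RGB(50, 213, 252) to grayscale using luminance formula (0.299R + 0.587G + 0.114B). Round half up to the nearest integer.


Gray = 0.299×R + 0.587×G + 0.114×B
Gray = 0.299×50 + 0.587×213 + 0.114×252
Gray = 14.950 + 125.031 + 28.728
Gray = 168.709 → round half up → 169
Gray = 169


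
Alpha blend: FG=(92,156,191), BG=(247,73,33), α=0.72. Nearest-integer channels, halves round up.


C = α×F + (1-α)×B, with 1-α = 0.28
R: 0.72×92 + 0.28×247 = 66.24 + 69.16 = 135.40 → 135
G: 0.72×156 + 0.28×73 = 112.32 + 20.44 = 132.76 → 133
B: 0.72×191 + 0.28×33 = 137.52 + 9.24 = 146.76 → 147
= RGB(135, 133, 147)


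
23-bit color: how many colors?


Colors = 2^bits = 2^23
= 8,388,608 colors


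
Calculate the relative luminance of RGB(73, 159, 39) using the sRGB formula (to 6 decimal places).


Linearize each channel (sRGB transfer function): c = v/255; c_lin = c/12.92 if c ≤ 0.04045, else ((c+0.055)/1.055)^2.4
  R: 73/255 ≈ 0.286275 > 0.04045 → ((0.286275+0.055)/1.055)^2.4 ≈ 0.066626
  G: 159/255 ≈ 0.623529 > 0.04045 → ((0.623529+0.055)/1.055)^2.4 ≈ 0.346704
  B: 39/255 ≈ 0.152941 > 0.04045 → ((0.152941+0.055)/1.055)^2.4 ≈ 0.020289
R_lin = 0.066626, G_lin = 0.346704, B_lin = 0.020289
L = 0.2126×R + 0.7152×G + 0.0722×B
L = 0.2126×0.066626 + 0.7152×0.346704 + 0.0722×0.020289
L ≈ 0.263592


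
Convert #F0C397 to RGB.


F0 → 240 (R)
C3 → 195 (G)
97 → 151 (B)
= RGB(240, 195, 151)


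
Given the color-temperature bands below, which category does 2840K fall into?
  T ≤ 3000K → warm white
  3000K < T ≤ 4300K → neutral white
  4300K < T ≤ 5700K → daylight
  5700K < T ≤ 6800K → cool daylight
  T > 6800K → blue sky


Temperature: 2840K
2840K ≤ 3000K → warm white
Classification: warm white


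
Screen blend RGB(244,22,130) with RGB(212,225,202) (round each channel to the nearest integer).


Screen: C = 255 - (255-A)×(255-B)/255, rounded to nearest integer
R: 255 - (255-244)×(255-212)/255 = 255 - 473/255 ≈ 255 - 1.855 = 253.145 → 253
G: 255 - (255-22)×(255-225)/255 = 255 - 6990/255 ≈ 255 - 27.412 = 227.588 → 228
B: 255 - (255-130)×(255-202)/255 = 255 - 6625/255 ≈ 255 - 25.980 = 229.020 → 229
= RGB(253, 228, 229)


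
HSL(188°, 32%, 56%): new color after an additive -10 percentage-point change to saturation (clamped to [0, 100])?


Original S = 32%
Adjustment = -10 percentage points
New S = 32 + (-10) = 22
Clamp to [0, 100] → 22
= HSL(188°, 22%, 56%)


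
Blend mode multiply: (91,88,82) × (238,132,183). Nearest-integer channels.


Multiply: C = A×B/255, rounded to nearest integer
R: 91×238/255 = 21658/255 ≈ 84.933 → 85
G: 88×132/255 = 11616/255 ≈ 45.553 → 46
B: 82×183/255 = 15006/255 ≈ 58.847 → 59
= RGB(85, 46, 59)


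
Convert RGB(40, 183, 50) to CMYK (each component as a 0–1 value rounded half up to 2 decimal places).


R'=40/255≈0.1569, G'=183/255≈0.7176, B'=50/255≈0.1961
K = 1 - max(R',G',B') = 1 - 183/255 = 72/255 = 0.28235… → 0.28
(1-R'-K)/(1-K) simplifies to (max-R)/max with max = 183:
C = (183-40)/183 = 143/183 = 0.78142… → 0.78
M = (183-183)/183 = 0/183 = 0 → 0.00
Y = (183-50)/183 = 133/183 = 0.72677… → 0.73
= CMYK(0.78, 0.00, 0.73, 0.28)


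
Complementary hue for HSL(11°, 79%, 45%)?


Complement = opposite side of color wheel = hue + 180°
H' = (11 + 180) mod 360 = 191°
S and L unchanged.
= HSL(191°, 79%, 45%)


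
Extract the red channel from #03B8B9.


Color: #03B8B9
R = 03 = 3
G = B8 = 184
B = B9 = 185
Red = 3


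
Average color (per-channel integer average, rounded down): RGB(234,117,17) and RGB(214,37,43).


Midpoint: each channel = ⌊(C₁+C₂)/2⌋
R: ⌊(234+214)/2⌋ = 224
G: ⌊(117+37)/2⌋ = 77
B: ⌊(17+43)/2⌋ = 30
= RGB(224, 77, 30)


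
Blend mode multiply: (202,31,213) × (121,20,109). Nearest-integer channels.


Multiply: C = A×B/255, rounded to nearest integer
R: 202×121/255 = 24442/255 ≈ 95.851 → 96
G: 31×20/255 = 620/255 ≈ 2.431 → 2
B: 213×109/255 = 23217/255 ≈ 91.047 → 91
= RGB(96, 2, 91)


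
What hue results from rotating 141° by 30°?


New hue = (H + rotation) mod 360
New hue = (141 + 30) mod 360
= 171 mod 360
= 171°


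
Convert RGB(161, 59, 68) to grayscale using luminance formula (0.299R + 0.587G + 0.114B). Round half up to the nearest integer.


Gray = 0.299×R + 0.587×G + 0.114×B
Gray = 0.299×161 + 0.587×59 + 0.114×68
Gray = 48.139 + 34.633 + 7.752
Gray = 90.524 → round half up → 91
Gray = 91


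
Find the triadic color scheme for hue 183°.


Triadic: equally spaced at 120° intervals
H1 = 183°
H2 = (183 + 120) mod 360 = 303°
H3 = (183 + 240) mod 360 = 63°
Triadic = 183°, 303°, 63°


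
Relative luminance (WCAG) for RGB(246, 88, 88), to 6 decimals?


Linearize each channel (sRGB transfer function): c = v/255; c_lin = c/12.92 if c ≤ 0.04045, else ((c+0.055)/1.055)^2.4
  R: 246/255 ≈ 0.964706 > 0.04045 → ((0.964706+0.055)/1.055)^2.4 ≈ 0.921582
  G: 88/255 ≈ 0.345098 > 0.04045 → ((0.345098+0.055)/1.055)^2.4 ≈ 0.097587
  B: 88/255 ≈ 0.345098 > 0.04045 → ((0.345098+0.055)/1.055)^2.4 ≈ 0.097587
R_lin = 0.921582, G_lin = 0.097587, B_lin = 0.097587
L = 0.2126×R + 0.7152×G + 0.0722×B
L = 0.2126×0.921582 + 0.7152×0.097587 + 0.0722×0.097587
L ≈ 0.272769


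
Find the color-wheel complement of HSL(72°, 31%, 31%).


Complement = opposite side of color wheel = hue + 180°
H' = (72 + 180) mod 360 = 252°
S and L unchanged.
= HSL(252°, 31%, 31%)


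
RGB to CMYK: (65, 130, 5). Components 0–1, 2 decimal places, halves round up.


R'=65/255≈0.2549, G'=130/255≈0.5098, B'=5/255≈0.0196
K = 1 - max(R',G',B') = 1 - 130/255 = 125/255 = 0.49019… → 0.49
(1-R'-K)/(1-K) simplifies to (max-R)/max with max = 130:
C = (130-65)/130 = 65/130 = 0.5 → 0.50
M = (130-130)/130 = 0/130 = 0 → 0.00
Y = (130-5)/130 = 125/130 = 0.96153… → 0.96
= CMYK(0.50, 0.00, 0.96, 0.49)


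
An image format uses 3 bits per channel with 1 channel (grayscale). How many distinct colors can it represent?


Total bits = 3 bits/channel × 1 channels = 3 bits
Distinct colors = 2^3
= 8 colors


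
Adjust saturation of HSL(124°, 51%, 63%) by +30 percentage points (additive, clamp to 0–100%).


Original S = 51%
Adjustment = +30 percentage points
New S = 51 + (30) = 81
Clamp to [0, 100] → 81
= HSL(124°, 81%, 63%)


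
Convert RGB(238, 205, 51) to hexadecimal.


R = 238 → EE (hex)
G = 205 → CD (hex)
B = 51 → 33 (hex)
Hex = #EECD33


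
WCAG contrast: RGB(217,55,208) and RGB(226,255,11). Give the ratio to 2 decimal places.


Linearize each sRGB channel c=v/255: c/12.92 if c ≤ 0.04045 else ((c+0.055)/1.055)^2.4
L = 0.2126×R_lin + 0.7152×G_lin + 0.0722×B_lin
Color 1 (217,55,208):
  R=217: 217/255≈0.8510 > 0.04045 → ((0.8510+0.055)/1.055)^2.4 ≈ 0.69387
  G=55: 55/255≈0.2157 > 0.04045 → ((0.2157+0.055)/1.055)^2.4 ≈ 0.03820
  B=208: 208/255≈0.8157 > 0.04045 → ((0.8157+0.055)/1.055)^2.4 ≈ 0.63076
  L1 = 0.2126×0.69387 + 0.7152×0.03820 + 0.0722×0.63076 ≈ 0.22038
Color 2 (226,255,11):
  R=226: 226/255≈0.8863 > 0.04045 → ((0.8863+0.055)/1.055)^2.4 ≈ 0.76052
  G=255: 255/255≈1.0000 > 0.04045 → ((1.0000+0.055)/1.055)^2.4 ≈ 1.00000
  B=11: 11/255≈0.0431 > 0.04045 → ((0.0431+0.055)/1.055)^2.4 ≈ 0.00335
  L2 = 0.2126×0.76052 + 0.7152×1.00000 + 0.0722×0.00335 ≈ 0.87713
Lighter = 0.87713, Darker = 0.22038
Ratio = (L_lighter + 0.05) / (L_darker + 0.05)
Ratio = (0.87713 + 0.05) / (0.22038 + 0.05) = 0.92713 / 0.27038 ≈ 3.4290
Ratio ≈ 3.43:1


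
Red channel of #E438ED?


Color: #E438ED
R = E4 = 228
G = 38 = 56
B = ED = 237
Red = 228


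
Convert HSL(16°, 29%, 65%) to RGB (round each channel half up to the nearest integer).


H=16°, S=0.29, L=0.65
C = (1-|2L-1|)×S = (1-|0.30|)×0.29 = 0.203
H' = H/60 = 16/60 ≈ 0.2667; X = C×(1-|H' mod 2 - 1|) ≈ 0.0541
m = L - C/2 = 0.65 - 0.1015 = 0.5485
Sector ⌊H'⌋ = 0 → (R',G',B') = (0.203, ≈0.0541, 0.0)
RGB = ((R'+m)×255, (G'+m)×255, (B'+m)×255) = (191.6325, 153.6715, 139.8675)
Round half up → RGB(192, 154, 140)


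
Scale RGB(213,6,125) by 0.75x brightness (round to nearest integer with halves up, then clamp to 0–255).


Multiply each channel by 0.75, round half up, clamp to [0, 255]
R: 213×0.75 = 159.75 → round → 160
G: 6×0.75 = 4.5 → round → 5
B: 125×0.75 = 93.75 → round → 94
= RGB(160, 5, 94)


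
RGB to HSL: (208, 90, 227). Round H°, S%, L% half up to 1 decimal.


Normalize: R'=208/255≈0.8157, G'=90/255≈0.3529, B'=227/255≈0.8902
Max=227/255, Min=90/255, Δ=Max-Min=137/255
L = (Max+Min)/2 = (227+90)/510 = 317/510 = 0.62156… → L = 62.2%
L > 0.5 → S = Δ/(2-Max-Min) = 137/(510-227-90) = 137/193 = 0.70984… → S = 71.0%
(the 1/255 factors cancel in S and H, so raw channel differences can be used)
Max is B' → H = 60 × ((R-G)/Δ + 4) = 60 × ((208-90)/137 + 4)
  118/137 + 4 = 0.8613… + 4 = 4.8613…
  H = 60 × 4.8613… = 291.678…° → H = 291.7°
= HSL(291.7°, 71.0%, 62.2%)


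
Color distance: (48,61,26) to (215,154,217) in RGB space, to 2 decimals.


d = √[(R₁-R₂)² + (G₁-G₂)² + (B₁-B₂)²]
d = √[(48-215)² + (61-154)² + (26-217)²]
d = √[27889 + 8649 + 36481]
d = √73019
d ≈ 270.22


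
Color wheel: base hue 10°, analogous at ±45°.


Base hue: 10°
Left analog: (10 - 45) mod 360 = 325°
Right analog: (10 + 45) mod 360 = 55°
Analogous hues = 325° and 55°


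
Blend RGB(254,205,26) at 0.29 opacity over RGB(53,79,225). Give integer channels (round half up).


C = α×F + (1-α)×B, with 1-α = 0.71
R: 0.29×254 + 0.71×53 = 73.66 + 37.63 = 111.29 → 111
G: 0.29×205 + 0.71×79 = 59.45 + 56.09 = 115.54 → 116
B: 0.29×26 + 0.71×225 = 7.54 + 159.75 = 167.29 → 167
= RGB(111, 116, 167)


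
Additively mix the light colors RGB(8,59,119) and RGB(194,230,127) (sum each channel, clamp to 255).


Additive: each channel = min(255, C₁+C₂)
R: 8+194 = 202 → 202
G: 59+230 = 289 → 255
B: 119+127 = 246 → 246
= RGB(202, 255, 246)


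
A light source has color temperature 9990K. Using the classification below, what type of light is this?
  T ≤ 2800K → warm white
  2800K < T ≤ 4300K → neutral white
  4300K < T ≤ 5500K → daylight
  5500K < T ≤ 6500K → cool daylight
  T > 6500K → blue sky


Temperature: 9990K
9990K > 6500K → blue sky
Classification: blue sky


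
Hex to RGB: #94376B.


94 → 148 (R)
37 → 55 (G)
6B → 107 (B)
= RGB(148, 55, 107)


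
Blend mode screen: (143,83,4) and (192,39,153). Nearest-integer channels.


Screen: C = 255 - (255-A)×(255-B)/255, rounded to nearest integer
R: 255 - (255-143)×(255-192)/255 = 255 - 7056/255 ≈ 255 - 27.671 = 227.329 → 227
G: 255 - (255-83)×(255-39)/255 = 255 - 37152/255 ≈ 255 - 145.694 = 109.306 → 109
B: 255 - (255-4)×(255-153)/255 = 255 - 25602/255 ≈ 255 - 100.400 = 154.600 → 155
= RGB(227, 109, 155)


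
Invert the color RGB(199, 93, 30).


Invert: (255-R, 255-G, 255-B)
R: 255-199 = 56
G: 255-93 = 162
B: 255-30 = 225
= RGB(56, 162, 225)


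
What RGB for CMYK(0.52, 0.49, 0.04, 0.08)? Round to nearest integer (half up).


R = 255 × (1-C) × (1-K) = 255 × 0.48 × 0.92 = 112.608 → 113
G = 255 × (1-M) × (1-K) = 255 × 0.51 × 0.92 = 119.646 → 120
B = 255 × (1-Y) × (1-K) = 255 × 0.96 × 0.92 = 225.216 → 225
= RGB(113, 120, 225)


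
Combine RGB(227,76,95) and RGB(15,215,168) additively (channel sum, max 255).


Additive: each channel = min(255, C₁+C₂)
R: 227+15 = 242 → 242
G: 76+215 = 291 → 255
B: 95+168 = 263 → 255
= RGB(242, 255, 255)


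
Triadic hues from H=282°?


Triadic: equally spaced at 120° intervals
H1 = 282°
H2 = (282 + 120) mod 360 = 42°
H3 = (282 + 240) mod 360 = 162°
Triadic = 282°, 42°, 162°


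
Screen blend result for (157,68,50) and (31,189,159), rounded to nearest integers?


Screen: C = 255 - (255-A)×(255-B)/255, rounded to nearest integer
R: 255 - (255-157)×(255-31)/255 = 255 - 21952/255 ≈ 255 - 86.086 = 168.914 → 169
G: 255 - (255-68)×(255-189)/255 = 255 - 12342/255 ≈ 255 - 48.400 = 206.600 → 207
B: 255 - (255-50)×(255-159)/255 = 255 - 19680/255 ≈ 255 - 77.176 = 177.824 → 178
= RGB(169, 207, 178)


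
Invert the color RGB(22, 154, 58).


Invert: (255-R, 255-G, 255-B)
R: 255-22 = 233
G: 255-154 = 101
B: 255-58 = 197
= RGB(233, 101, 197)


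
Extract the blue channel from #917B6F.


Color: #917B6F
R = 91 = 145
G = 7B = 123
B = 6F = 111
Blue = 111


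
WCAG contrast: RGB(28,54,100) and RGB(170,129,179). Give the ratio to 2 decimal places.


Linearize each sRGB channel c=v/255: c/12.92 if c ≤ 0.04045 else ((c+0.055)/1.055)^2.4
L = 0.2126×R_lin + 0.7152×G_lin + 0.0722×B_lin
Color 1 (28,54,100):
  R=28: 28/255≈0.1098 > 0.04045 → ((0.1098+0.055)/1.055)^2.4 ≈ 0.01161
  G=54: 54/255≈0.2118 > 0.04045 → ((0.2118+0.055)/1.055)^2.4 ≈ 0.03689
  B=100: 100/255≈0.3922 > 0.04045 → ((0.3922+0.055)/1.055)^2.4 ≈ 0.12744
  L1 = 0.2126×0.01161 + 0.7152×0.03689 + 0.0722×0.12744 ≈ 0.03805
Color 2 (170,129,179):
  R=170: 170/255≈0.6667 > 0.04045 → ((0.6667+0.055)/1.055)^2.4 ≈ 0.40198
  G=129: 129/255≈0.5059 > 0.04045 → ((0.5059+0.055)/1.055)^2.4 ≈ 0.21953
  B=179: 179/255≈0.7020 > 0.04045 → ((0.7020+0.055)/1.055)^2.4 ≈ 0.45079
  L2 = 0.2126×0.40198 + 0.7152×0.21953 + 0.0722×0.45079 ≈ 0.27501
Lighter = 0.27501, Darker = 0.03805
Ratio = (L_lighter + 0.05) / (L_darker + 0.05)
Ratio = (0.27501 + 0.05) / (0.03805 + 0.05) = 0.32501 / 0.08805 ≈ 3.6911
Ratio ≈ 3.69:1


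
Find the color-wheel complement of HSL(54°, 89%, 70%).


Complement = opposite side of color wheel = hue + 180°
H' = (54 + 180) mod 360 = 234°
S and L unchanged.
= HSL(234°, 89%, 70%)


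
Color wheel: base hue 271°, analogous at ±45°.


Base hue: 271°
Left analog: (271 - 45) mod 360 = 226°
Right analog: (271 + 45) mod 360 = 316°
Analogous hues = 226° and 316°


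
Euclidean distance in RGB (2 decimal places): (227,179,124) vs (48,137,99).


d = √[(R₁-R₂)² + (G₁-G₂)² + (B₁-B₂)²]
d = √[(227-48)² + (179-137)² + (124-99)²]
d = √[32041 + 1764 + 625]
d = √34430
d ≈ 185.55


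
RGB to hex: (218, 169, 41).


R = 218 → DA (hex)
G = 169 → A9 (hex)
B = 41 → 29 (hex)
Hex = #DAA929


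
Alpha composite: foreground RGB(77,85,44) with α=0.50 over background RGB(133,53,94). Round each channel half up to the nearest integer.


C = α×F + (1-α)×B, with 1-α = 0.50
R: 0.50×77 + 0.50×133 = 38.50 + 66.50 = 105.00 → 105
G: 0.50×85 + 0.50×53 = 42.50 + 26.50 = 69.00 → 69
B: 0.50×44 + 0.50×94 = 22.00 + 47.00 = 69.00 → 69
= RGB(105, 69, 69)


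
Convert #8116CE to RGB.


81 → 129 (R)
16 → 22 (G)
CE → 206 (B)
= RGB(129, 22, 206)


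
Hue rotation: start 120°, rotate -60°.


New hue = (H + rotation) mod 360
New hue = (120 -60) mod 360
= 60 mod 360
= 60°


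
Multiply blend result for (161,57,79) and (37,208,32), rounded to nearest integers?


Multiply: C = A×B/255, rounded to nearest integer
R: 161×37/255 = 5957/255 ≈ 23.361 → 23
G: 57×208/255 = 11856/255 ≈ 46.494 → 46
B: 79×32/255 = 2528/255 ≈ 9.914 → 10
= RGB(23, 46, 10)


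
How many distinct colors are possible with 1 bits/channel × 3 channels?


Total bits = 1 bits/channel × 3 channels = 3 bits
Distinct colors = 2^3
= 8 colors


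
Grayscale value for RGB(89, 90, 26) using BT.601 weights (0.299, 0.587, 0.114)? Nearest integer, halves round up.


Gray = 0.299×R + 0.587×G + 0.114×B
Gray = 0.299×89 + 0.587×90 + 0.114×26
Gray = 26.611 + 52.830 + 2.964
Gray = 82.405 → round half up → 82
Gray = 82


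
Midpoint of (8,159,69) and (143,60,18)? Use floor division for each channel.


Midpoint: each channel = ⌊(C₁+C₂)/2⌋
R: ⌊(8+143)/2⌋ = 75
G: ⌊(159+60)/2⌋ = 109
B: ⌊(69+18)/2⌋ = 43
= RGB(75, 109, 43)


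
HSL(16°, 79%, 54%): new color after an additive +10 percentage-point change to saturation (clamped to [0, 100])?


Original S = 79%
Adjustment = +10 percentage points
New S = 79 + (10) = 89
Clamp to [0, 100] → 89
= HSL(16°, 89%, 54%)


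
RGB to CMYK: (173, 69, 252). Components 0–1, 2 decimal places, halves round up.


R'=173/255≈0.6784, G'=69/255≈0.2706, B'=252/255≈0.9882
K = 1 - max(R',G',B') = 1 - 252/255 = 3/255 = 0.01176… → 0.01
(1-R'-K)/(1-K) simplifies to (max-R)/max with max = 252:
C = (252-173)/252 = 79/252 = 0.31349… → 0.31
M = (252-69)/252 = 183/252 = 0.72619… → 0.73
Y = (252-252)/252 = 0/252 = 0 → 0.00
= CMYK(0.31, 0.73, 0.00, 0.01)


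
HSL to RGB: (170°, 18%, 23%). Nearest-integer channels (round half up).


H=170°, S=0.18, L=0.23
C = (1-|2L-1|)×S = (1-|-0.54|)×0.18 = 0.0828
H' = H/60 = 170/60 ≈ 2.8333; X = C×(1-|H' mod 2 - 1|) = 0.069
m = L - C/2 = 0.23 - 0.0414 = 0.1886
Sector ⌊H'⌋ = 2 → (R',G',B') = (0.0, 0.0828, 0.069)
RGB = ((R'+m)×255, (G'+m)×255, (B'+m)×255) = (48.093, 69.207, 65.688)
Round half up → RGB(48, 69, 66)


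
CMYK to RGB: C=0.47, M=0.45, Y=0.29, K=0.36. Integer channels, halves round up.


R = 255 × (1-C) × (1-K) = 255 × 0.53 × 0.64 = 86.496 → 86
G = 255 × (1-M) × (1-K) = 255 × 0.55 × 0.64 = 89.76 → 90
B = 255 × (1-Y) × (1-K) = 255 × 0.71 × 0.64 = 115.872 → 116
= RGB(86, 90, 116)


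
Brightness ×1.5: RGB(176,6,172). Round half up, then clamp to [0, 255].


Multiply each channel by 1.5, round half up, clamp to [0, 255]
R: 176×1.5 = 264 → clamp → 255
G: 6×1.5 = 9
B: 172×1.5 = 258 → clamp → 255
= RGB(255, 9, 255)


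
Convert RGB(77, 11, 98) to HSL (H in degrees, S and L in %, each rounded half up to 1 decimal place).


Normalize: R'=77/255≈0.3020, G'=11/255≈0.0431, B'=98/255≈0.3843
Max=98/255, Min=11/255, Δ=Max-Min=87/255
L = (Max+Min)/2 = (98+11)/510 = 109/510 = 0.21372… → L = 21.4%
L ≤ 0.5 → S = Δ/(Max+Min) = 87/(98+11) = 87/109 = 0.79816… → S = 79.8%
(the 1/255 factors cancel in S and H, so raw channel differences can be used)
Max is B' → H = 60 × ((R-G)/Δ + 4) = 60 × ((77-11)/87 + 4)
  66/87 + 4 = 0.7586… + 4 = 4.7586…
  H = 60 × 4.7586… = 285.517…° → H = 285.5°
= HSL(285.5°, 79.8%, 21.4%)


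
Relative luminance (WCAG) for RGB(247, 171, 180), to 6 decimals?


Linearize each channel (sRGB transfer function): c = v/255; c_lin = c/12.92 if c ≤ 0.04045, else ((c+0.055)/1.055)^2.4
  R: 247/255 ≈ 0.968627 > 0.04045 → ((0.968627+0.055)/1.055)^2.4 ≈ 0.930111
  G: 171/255 ≈ 0.670588 > 0.04045 → ((0.670588+0.055)/1.055)^2.4 ≈ 0.407240
  B: 180/255 ≈ 0.705882 > 0.04045 → ((0.705882+0.055)/1.055)^2.4 ≈ 0.456411
R_lin = 0.930111, G_lin = 0.407240, B_lin = 0.456411
L = 0.2126×R + 0.7152×G + 0.0722×B
L = 0.2126×0.930111 + 0.7152×0.407240 + 0.0722×0.456411
L ≈ 0.521953


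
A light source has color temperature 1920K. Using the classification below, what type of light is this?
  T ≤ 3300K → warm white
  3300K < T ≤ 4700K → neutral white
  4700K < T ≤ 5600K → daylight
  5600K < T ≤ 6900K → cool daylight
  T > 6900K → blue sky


Temperature: 1920K
1920K ≤ 3300K → warm white
Classification: warm white


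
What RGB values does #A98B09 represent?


A9 → 169 (R)
8B → 139 (G)
09 → 9 (B)
= RGB(169, 139, 9)


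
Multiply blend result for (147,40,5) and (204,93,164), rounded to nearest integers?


Multiply: C = A×B/255, rounded to nearest integer
R: 147×204/255 = 29988/255 ≈ 117.600 → 118
G: 40×93/255 = 3720/255 ≈ 14.588 → 15
B: 5×164/255 = 820/255 ≈ 3.216 → 3
= RGB(118, 15, 3)


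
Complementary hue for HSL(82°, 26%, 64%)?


Complement = opposite side of color wheel = hue + 180°
H' = (82 + 180) mod 360 = 262°
S and L unchanged.
= HSL(262°, 26%, 64%)


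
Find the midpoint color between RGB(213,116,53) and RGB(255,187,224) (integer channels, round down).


Midpoint: each channel = ⌊(C₁+C₂)/2⌋
R: ⌊(213+255)/2⌋ = 234
G: ⌊(116+187)/2⌋ = 151
B: ⌊(53+224)/2⌋ = 138
= RGB(234, 151, 138)


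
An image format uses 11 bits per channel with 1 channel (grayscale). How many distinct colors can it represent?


Total bits = 11 bits/channel × 1 channels = 11 bits
Distinct colors = 2^11
= 2,048 colors


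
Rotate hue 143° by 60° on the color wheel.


New hue = (H + rotation) mod 360
New hue = (143 + 60) mod 360
= 203 mod 360
= 203°


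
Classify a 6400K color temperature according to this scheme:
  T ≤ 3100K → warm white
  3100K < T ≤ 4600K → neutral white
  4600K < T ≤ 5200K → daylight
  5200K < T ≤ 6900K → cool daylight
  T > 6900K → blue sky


Temperature: 6400K
5200K < 6400K ≤ 6900K → cool daylight
Classification: cool daylight


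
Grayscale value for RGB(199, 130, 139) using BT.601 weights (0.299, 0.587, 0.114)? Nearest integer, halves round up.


Gray = 0.299×R + 0.587×G + 0.114×B
Gray = 0.299×199 + 0.587×130 + 0.114×139
Gray = 59.501 + 76.310 + 15.846
Gray = 151.657 → round half up → 152
Gray = 152


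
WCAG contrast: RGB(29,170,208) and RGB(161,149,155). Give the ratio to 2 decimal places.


Linearize each sRGB channel c=v/255: c/12.92 if c ≤ 0.04045 else ((c+0.055)/1.055)^2.4
L = 0.2126×R_lin + 0.7152×G_lin + 0.0722×B_lin
Color 1 (29,170,208):
  R=29: 29/255≈0.1137 > 0.04045 → ((0.1137+0.055)/1.055)^2.4 ≈ 0.01229
  G=170: 170/255≈0.6667 > 0.04045 → ((0.6667+0.055)/1.055)^2.4 ≈ 0.40198
  B=208: 208/255≈0.8157 > 0.04045 → ((0.8157+0.055)/1.055)^2.4 ≈ 0.63076
  L1 = 0.2126×0.01229 + 0.7152×0.40198 + 0.0722×0.63076 ≈ 0.33565
Color 2 (161,149,155):
  R=161: 161/255≈0.6314 > 0.04045 → ((0.6314+0.055)/1.055)^2.4 ≈ 0.35640
  G=149: 149/255≈0.5843 > 0.04045 → ((0.5843+0.055)/1.055)^2.4 ≈ 0.30054
  B=155: 155/255≈0.6078 > 0.04045 → ((0.6078+0.055)/1.055)^2.4 ≈ 0.32778
  L2 = 0.2126×0.35640 + 0.7152×0.30054 + 0.0722×0.32778 ≈ 0.31439
Lighter = 0.33565, Darker = 0.31439
Ratio = (L_lighter + 0.05) / (L_darker + 0.05)
Ratio = (0.33565 + 0.05) / (0.31439 + 0.05) = 0.38565 / 0.36439 ≈ 1.0584
Ratio ≈ 1.06:1


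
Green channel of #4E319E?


Color: #4E319E
R = 4E = 78
G = 31 = 49
B = 9E = 158
Green = 49


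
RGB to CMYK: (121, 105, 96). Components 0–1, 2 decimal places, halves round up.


R'=121/255≈0.4745, G'=105/255≈0.4118, B'=96/255≈0.3765
K = 1 - max(R',G',B') = 1 - 121/255 = 134/255 = 0.52549… → 0.53
(1-R'-K)/(1-K) simplifies to (max-R)/max with max = 121:
C = (121-121)/121 = 0/121 = 0 → 0.00
M = (121-105)/121 = 16/121 = 0.13223… → 0.13
Y = (121-96)/121 = 25/121 = 0.20661… → 0.21
= CMYK(0.00, 0.13, 0.21, 0.53)


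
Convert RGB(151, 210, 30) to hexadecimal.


R = 151 → 97 (hex)
G = 210 → D2 (hex)
B = 30 → 1E (hex)
Hex = #97D21E


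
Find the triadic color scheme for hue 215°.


Triadic: equally spaced at 120° intervals
H1 = 215°
H2 = (215 + 120) mod 360 = 335°
H3 = (215 + 240) mod 360 = 95°
Triadic = 215°, 335°, 95°


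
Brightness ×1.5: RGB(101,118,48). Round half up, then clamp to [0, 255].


Multiply each channel by 1.5, round half up, clamp to [0, 255]
R: 101×1.5 = 151.5 → round → 152
G: 118×1.5 = 177
B: 48×1.5 = 72
= RGB(152, 177, 72)


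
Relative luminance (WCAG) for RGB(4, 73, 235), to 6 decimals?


Linearize each channel (sRGB transfer function): c = v/255; c_lin = c/12.92 if c ≤ 0.04045, else ((c+0.055)/1.055)^2.4
  R: 4/255 ≈ 0.015686 ≤ 0.04045 → 0.015686/12.92 ≈ 0.001214
  G: 73/255 ≈ 0.286275 > 0.04045 → ((0.286275+0.055)/1.055)^2.4 ≈ 0.066626
  B: 235/255 ≈ 0.921569 > 0.04045 → ((0.921569+0.055)/1.055)^2.4 ≈ 0.830770
R_lin = 0.001214, G_lin = 0.066626, B_lin = 0.830770
L = 0.2126×R + 0.7152×G + 0.0722×B
L = 0.2126×0.001214 + 0.7152×0.066626 + 0.0722×0.830770
L ≈ 0.107891


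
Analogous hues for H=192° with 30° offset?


Base hue: 192°
Left analog: (192 - 30) mod 360 = 162°
Right analog: (192 + 30) mod 360 = 222°
Analogous hues = 162° and 222°


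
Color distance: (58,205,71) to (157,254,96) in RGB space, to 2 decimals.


d = √[(R₁-R₂)² + (G₁-G₂)² + (B₁-B₂)²]
d = √[(58-157)² + (205-254)² + (71-96)²]
d = √[9801 + 2401 + 625]
d = √12827
d ≈ 113.26


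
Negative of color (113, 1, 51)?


Invert: (255-R, 255-G, 255-B)
R: 255-113 = 142
G: 255-1 = 254
B: 255-51 = 204
= RGB(142, 254, 204)


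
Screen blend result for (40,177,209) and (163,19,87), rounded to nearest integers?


Screen: C = 255 - (255-A)×(255-B)/255, rounded to nearest integer
R: 255 - (255-40)×(255-163)/255 = 255 - 19780/255 ≈ 255 - 77.569 = 177.431 → 177
G: 255 - (255-177)×(255-19)/255 = 255 - 18408/255 ≈ 255 - 72.188 = 182.812 → 183
B: 255 - (255-209)×(255-87)/255 = 255 - 7728/255 ≈ 255 - 30.306 = 224.694 → 225
= RGB(177, 183, 225)


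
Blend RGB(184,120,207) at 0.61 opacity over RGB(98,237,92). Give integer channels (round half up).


C = α×F + (1-α)×B, with 1-α = 0.39
R: 0.61×184 + 0.39×98 = 112.24 + 38.22 = 150.46 → 150
G: 0.61×120 + 0.39×237 = 73.20 + 92.43 = 165.63 → 166
B: 0.61×207 + 0.39×92 = 126.27 + 35.88 = 162.15 → 162
= RGB(150, 166, 162)


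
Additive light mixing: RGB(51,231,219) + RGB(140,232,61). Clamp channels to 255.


Additive: each channel = min(255, C₁+C₂)
R: 51+140 = 191 → 191
G: 231+232 = 463 → 255
B: 219+61 = 280 → 255
= RGB(191, 255, 255)


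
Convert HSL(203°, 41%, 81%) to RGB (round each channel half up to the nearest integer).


H=203°, S=0.41, L=0.81
C = (1-|2L-1|)×S = (1-|0.62|)×0.41 = 0.1558
H' = H/60 = 203/60 ≈ 3.3833; X = C×(1-|H' mod 2 - 1|) ≈ 0.0961
m = L - C/2 = 0.81 - 0.0779 = 0.7321
Sector ⌊H'⌋ = 3 → (R',G',B') = (0.0, ≈0.0961, 0.1558)
RGB = ((R'+m)×255, (G'+m)×255, (B'+m)×255) = (186.6855, 211.18505, 226.4145)
Round half up → RGB(187, 211, 226)
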